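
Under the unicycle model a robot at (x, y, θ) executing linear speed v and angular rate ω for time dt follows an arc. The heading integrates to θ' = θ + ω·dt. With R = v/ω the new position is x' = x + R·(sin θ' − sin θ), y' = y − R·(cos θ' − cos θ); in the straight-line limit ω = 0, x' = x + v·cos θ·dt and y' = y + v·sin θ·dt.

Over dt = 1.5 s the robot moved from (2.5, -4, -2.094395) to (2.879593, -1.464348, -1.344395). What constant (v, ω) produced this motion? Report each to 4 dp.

Δθ = -1.344395 − -2.094395 = 0.750000
ω = Δθ/dt = 0.750000/1.5 = 0.5000
R = −Δy/(cos θ' − cos θ) = -3.5000
v = R·ω = -3.5000·0.5000 = -1.7500

v = -1.7500, ω = 0.5000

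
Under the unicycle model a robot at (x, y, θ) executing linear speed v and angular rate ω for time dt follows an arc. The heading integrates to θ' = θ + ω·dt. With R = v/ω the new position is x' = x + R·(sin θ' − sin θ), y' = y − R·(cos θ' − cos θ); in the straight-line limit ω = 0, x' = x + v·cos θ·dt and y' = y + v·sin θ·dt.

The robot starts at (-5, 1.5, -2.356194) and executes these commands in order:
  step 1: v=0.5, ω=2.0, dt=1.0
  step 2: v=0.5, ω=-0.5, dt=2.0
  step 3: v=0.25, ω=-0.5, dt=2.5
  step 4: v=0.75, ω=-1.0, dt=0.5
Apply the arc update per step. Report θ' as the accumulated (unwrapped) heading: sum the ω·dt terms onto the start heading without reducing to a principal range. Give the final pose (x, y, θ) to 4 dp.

step 1: θ'=-0.3562 (R=0.2500) → pose (-4.9104, 1.0889, -0.3562)
step 2: θ'=-1.3562 (R=-1.0000) → pose (-4.2820, 0.3646, -1.3562)
step 3: θ'=-2.6062 (R=-0.5000) → pose (-4.5155, -0.1719, -2.6062)
step 4: θ'=-3.1062 (R=-0.7500) → pose (-4.8716, -0.2763, -3.1062)

(-4.8716, -0.2763, -3.1062)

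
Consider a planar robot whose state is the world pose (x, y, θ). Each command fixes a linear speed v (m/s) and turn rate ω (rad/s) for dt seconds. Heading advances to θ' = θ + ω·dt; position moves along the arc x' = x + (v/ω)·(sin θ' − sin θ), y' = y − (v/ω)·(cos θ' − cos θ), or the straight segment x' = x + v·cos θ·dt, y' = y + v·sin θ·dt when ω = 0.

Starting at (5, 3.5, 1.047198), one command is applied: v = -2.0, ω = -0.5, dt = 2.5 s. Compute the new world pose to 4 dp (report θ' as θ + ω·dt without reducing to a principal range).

θ' = 1.0472 + -0.5·2.5 = -0.2028
R = v/ω = -2.0/-0.5 = 4.0000
x' = 5 + 4.0000·(sin -0.2028 − sin 1.0472) = 0.7302
y' = 3.5 − 4.0000·(cos -0.2028 − cos 1.0472) = 1.5820

(0.7302, 1.5820, -0.2028)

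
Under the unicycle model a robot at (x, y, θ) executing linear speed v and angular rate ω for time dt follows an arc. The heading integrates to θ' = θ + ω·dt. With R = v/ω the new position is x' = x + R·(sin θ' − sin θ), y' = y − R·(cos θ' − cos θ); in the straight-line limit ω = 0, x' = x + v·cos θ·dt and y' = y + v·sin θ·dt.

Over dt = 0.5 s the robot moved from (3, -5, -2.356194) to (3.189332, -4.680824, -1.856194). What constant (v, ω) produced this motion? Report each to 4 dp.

v = -0.7500, ω = 1.0000

Δθ = -1.856194 − -2.356194 = 0.500000
ω = Δθ/dt = 0.500000/0.5 = 1.0000
R = −Δy/(cos θ' − cos θ) = -0.7500
v = R·ω = -0.7500·1.0000 = -0.7500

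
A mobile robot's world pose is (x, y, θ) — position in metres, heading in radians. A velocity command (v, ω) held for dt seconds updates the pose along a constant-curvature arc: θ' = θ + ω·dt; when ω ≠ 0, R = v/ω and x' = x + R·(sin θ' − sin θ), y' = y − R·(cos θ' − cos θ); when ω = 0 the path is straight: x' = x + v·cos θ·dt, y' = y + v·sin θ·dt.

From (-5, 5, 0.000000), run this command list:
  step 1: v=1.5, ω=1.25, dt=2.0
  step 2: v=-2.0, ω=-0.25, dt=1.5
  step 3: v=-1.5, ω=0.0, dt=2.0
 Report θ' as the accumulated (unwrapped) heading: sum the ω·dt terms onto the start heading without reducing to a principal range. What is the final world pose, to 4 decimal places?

(-0.6883, 2.4114, 2.1250)

step 1: θ'=2.5000 (R=1.2000) → pose (-4.2818, 7.1614, 2.5000)
step 2: θ'=2.1250 (R=8.0000) → pose (-2.2671, 4.9624, 2.1250)
step 3: θ'=2.1250 (straight) → pose (-0.6883, 2.4114, 2.1250)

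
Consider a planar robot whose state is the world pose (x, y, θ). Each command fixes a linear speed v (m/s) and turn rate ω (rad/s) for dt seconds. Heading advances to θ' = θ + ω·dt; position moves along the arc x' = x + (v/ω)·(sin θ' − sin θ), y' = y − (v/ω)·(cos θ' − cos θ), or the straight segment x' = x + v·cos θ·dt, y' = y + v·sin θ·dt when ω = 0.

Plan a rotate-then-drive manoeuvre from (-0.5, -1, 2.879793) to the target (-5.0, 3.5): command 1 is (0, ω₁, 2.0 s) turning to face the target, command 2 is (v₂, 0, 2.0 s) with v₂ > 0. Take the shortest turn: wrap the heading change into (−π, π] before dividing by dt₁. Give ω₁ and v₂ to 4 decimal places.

heading to target = atan2(3.5−-1, -5−-0.5) = 2.3562
Δθ = wrap(2.3562 − 2.8798) = -0.5236; ω₁ = Δθ/dt₁ = -0.2618
distance = √((-5−-0.5)² + (3.5−-1)²) = 6.3640; v₂ = distance/dt₂ = 3.1820

ω₁ = -0.2618, v₂ = 3.1820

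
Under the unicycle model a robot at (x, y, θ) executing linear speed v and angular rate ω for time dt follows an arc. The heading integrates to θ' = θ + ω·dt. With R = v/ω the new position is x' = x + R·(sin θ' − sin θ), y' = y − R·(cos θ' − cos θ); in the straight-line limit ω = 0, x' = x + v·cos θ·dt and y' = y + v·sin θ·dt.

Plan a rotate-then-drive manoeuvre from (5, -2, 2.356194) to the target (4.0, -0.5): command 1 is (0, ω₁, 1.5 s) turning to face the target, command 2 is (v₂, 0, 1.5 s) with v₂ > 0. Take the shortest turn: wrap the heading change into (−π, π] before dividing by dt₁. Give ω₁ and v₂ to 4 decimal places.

ω₁ = -0.1316, v₂ = 1.2019

heading to target = atan2(-0.5−-2, 4−5) = 2.1588
Δθ = wrap(2.1588 − 2.3562) = -0.1974; ω₁ = Δθ/dt₁ = -0.1316
distance = √((4−5)² + (-0.5−-2)²) = 1.8028; v₂ = distance/dt₂ = 1.2019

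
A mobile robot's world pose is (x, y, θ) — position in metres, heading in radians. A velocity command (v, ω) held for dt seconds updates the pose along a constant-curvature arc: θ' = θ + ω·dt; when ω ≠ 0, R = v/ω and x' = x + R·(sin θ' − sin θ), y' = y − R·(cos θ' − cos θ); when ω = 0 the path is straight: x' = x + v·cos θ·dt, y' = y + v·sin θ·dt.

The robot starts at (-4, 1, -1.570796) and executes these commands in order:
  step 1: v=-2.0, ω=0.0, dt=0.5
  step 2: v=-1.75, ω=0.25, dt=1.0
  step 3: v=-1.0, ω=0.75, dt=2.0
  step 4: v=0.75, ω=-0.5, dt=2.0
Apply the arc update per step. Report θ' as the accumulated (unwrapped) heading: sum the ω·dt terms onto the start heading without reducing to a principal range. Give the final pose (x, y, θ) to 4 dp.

step 1: θ'=-1.5708 (straight) → pose (-4.0000, 2.0000, -1.5708)
step 2: θ'=-1.3208 (R=-7.0000) → pose (-4.2176, 3.7318, -1.3208)
step 3: θ'=0.1792 (R=-1.3333) → pose (-5.7472, 4.7139, 0.1792)
step 4: θ'=-0.8208 (R=-1.5000) → pose (-4.3823, 4.2604, -0.8208)

(-4.3823, 4.2604, -0.8208)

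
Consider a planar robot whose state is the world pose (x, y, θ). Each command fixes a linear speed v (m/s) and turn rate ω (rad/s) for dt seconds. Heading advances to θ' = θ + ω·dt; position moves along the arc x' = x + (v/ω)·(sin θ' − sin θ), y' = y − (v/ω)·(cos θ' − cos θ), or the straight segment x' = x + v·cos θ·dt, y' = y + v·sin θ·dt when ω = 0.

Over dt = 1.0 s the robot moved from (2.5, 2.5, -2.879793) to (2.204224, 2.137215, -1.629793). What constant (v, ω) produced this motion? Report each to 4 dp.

Δθ = -1.629793 − -2.879793 = 1.250000
ω = Δθ/dt = 1.250000/1.0 = 1.2500
R = −Δy/(cos θ' − cos θ) = 0.4000
v = R·ω = 0.4000·1.2500 = 0.5000

v = 0.5000, ω = 1.2500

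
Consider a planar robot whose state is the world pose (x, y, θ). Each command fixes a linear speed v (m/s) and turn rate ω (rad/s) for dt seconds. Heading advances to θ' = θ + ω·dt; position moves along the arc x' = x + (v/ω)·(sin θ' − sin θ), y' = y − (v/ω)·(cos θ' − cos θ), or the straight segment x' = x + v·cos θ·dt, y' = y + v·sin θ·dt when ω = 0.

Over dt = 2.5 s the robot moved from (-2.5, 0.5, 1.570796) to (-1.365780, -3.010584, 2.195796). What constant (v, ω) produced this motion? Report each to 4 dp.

v = -1.5000, ω = 0.2500

Δθ = 2.195796 − 1.570796 = 0.625000
ω = Δθ/dt = 0.625000/2.5 = 0.2500
R = −Δy/(cos θ' − cos θ) = -6.0000
v = R·ω = -6.0000·0.2500 = -1.5000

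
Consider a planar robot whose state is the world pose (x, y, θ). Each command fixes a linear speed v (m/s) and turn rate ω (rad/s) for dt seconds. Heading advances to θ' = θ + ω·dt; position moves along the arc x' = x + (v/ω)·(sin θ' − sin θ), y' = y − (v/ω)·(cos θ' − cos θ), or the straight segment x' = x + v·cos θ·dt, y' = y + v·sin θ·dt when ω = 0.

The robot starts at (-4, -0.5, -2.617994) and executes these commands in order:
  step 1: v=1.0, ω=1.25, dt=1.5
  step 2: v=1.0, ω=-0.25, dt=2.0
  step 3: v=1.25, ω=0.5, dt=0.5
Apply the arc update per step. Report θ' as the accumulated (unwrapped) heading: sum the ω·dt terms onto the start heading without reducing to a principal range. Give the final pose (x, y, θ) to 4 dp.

(-2.7875, -4.0005, -0.9930)

step 1: θ'=-0.7430 (R=0.8000) → pose (-4.1412, -1.7820, -0.7430)
step 2: θ'=-1.2430 (R=-4.0000) → pose (-3.0602, -3.4399, -1.2430)
step 3: θ'=-0.9930 (R=2.5000) → pose (-2.7875, -4.0005, -0.9930)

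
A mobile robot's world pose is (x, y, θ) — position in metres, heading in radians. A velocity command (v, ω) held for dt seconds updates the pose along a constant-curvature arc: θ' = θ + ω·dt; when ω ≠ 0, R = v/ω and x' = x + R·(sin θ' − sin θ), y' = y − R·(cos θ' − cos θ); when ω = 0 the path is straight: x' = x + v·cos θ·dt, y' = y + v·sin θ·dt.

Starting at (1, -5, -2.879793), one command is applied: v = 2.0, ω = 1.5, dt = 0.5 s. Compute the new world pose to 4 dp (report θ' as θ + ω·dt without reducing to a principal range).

θ' = -2.8798 + 1.5·0.5 = -2.1298
R = v/ω = 2.0/1.5 = 1.3333
x' = 1 + 1.3333·(sin -2.1298 − sin -2.8798) = 0.2147
y' = -5 − 1.3333·(cos -2.1298 − cos -2.8798) = -5.5808

(0.2147, -5.5808, -2.1298)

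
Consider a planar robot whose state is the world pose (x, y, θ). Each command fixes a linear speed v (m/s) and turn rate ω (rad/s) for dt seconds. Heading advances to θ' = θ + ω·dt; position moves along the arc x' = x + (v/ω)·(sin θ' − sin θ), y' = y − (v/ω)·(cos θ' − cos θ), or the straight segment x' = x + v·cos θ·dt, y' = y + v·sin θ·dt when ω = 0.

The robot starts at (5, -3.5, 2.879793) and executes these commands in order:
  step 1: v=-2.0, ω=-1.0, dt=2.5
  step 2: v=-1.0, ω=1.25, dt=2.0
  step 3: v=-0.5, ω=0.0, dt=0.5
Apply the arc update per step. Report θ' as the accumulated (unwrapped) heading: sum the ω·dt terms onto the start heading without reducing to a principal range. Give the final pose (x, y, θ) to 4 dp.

step 1: θ'=0.3798 (R=2.0000) → pose (5.2238, -7.2893, 0.3798)
step 2: θ'=2.8798 (R=-0.8000) → pose (5.3133, -8.8051, 2.8798)
step 3: θ'=2.8798 (straight) → pose (5.5548, -8.8698, 2.8798)

(5.5548, -8.8698, 2.8798)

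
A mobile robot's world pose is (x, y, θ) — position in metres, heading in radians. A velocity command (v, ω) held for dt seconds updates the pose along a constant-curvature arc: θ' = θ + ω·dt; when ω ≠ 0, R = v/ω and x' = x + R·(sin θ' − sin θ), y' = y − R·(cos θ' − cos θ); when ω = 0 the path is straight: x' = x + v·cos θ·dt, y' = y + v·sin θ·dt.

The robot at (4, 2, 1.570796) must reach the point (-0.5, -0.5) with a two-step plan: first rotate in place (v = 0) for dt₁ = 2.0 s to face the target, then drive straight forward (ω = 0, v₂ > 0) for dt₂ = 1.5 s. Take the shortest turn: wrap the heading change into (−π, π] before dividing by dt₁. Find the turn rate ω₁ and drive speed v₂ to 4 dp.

heading to target = atan2(-0.5−2, -0.5−4) = -2.6345
Δθ = wrap(-2.6345 − 1.5708) = 2.0779; ω₁ = Δθ/dt₁ = 1.0389
distance = √((-0.5−4)² + (-0.5−2)²) = 5.1478; v₂ = distance/dt₂ = 3.4319

ω₁ = 1.0389, v₂ = 3.4319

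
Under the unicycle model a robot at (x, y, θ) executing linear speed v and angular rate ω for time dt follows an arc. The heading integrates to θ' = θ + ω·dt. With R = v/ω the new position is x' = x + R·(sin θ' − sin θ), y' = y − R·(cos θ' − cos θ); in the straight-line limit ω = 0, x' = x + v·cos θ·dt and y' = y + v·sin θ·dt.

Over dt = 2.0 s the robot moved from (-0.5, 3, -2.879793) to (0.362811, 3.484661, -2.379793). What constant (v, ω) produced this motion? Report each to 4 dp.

Δθ = -2.379793 − -2.879793 = 0.500000
ω = Δθ/dt = 0.500000/2.0 = 0.2500
R = Δx/(sin θ' − sin θ) = -2.0000
v = R·ω = -2.0000·0.2500 = -0.5000

v = -0.5000, ω = 0.2500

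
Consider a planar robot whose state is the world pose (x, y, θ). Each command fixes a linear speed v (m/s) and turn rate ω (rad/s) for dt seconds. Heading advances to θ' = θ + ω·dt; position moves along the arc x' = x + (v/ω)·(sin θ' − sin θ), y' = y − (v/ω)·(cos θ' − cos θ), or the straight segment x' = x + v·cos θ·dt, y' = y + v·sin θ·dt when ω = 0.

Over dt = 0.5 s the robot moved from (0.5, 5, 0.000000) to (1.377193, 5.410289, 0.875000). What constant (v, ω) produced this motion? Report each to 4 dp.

v = 2.0000, ω = 1.7500

Δθ = 0.875000 − 0.000000 = 0.875000
ω = Δθ/dt = 0.875000/0.5 = 1.7500
R = Δx/(sin θ' − sin θ) = 1.1429
v = R·ω = 1.1429·1.7500 = 2.0000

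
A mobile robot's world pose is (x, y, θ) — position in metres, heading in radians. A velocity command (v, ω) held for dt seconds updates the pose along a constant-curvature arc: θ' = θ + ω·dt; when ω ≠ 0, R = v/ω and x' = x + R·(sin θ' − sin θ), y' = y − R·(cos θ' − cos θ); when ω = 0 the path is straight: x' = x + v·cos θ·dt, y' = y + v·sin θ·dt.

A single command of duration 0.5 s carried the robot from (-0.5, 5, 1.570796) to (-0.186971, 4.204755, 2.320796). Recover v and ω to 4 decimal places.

v = -1.7500, ω = 1.5000

Δθ = 2.320796 − 1.570796 = 0.750000
ω = Δθ/dt = 0.750000/0.5 = 1.5000
R = −Δy/(cos θ' − cos θ) = -1.1667
v = R·ω = -1.1667·1.5000 = -1.7500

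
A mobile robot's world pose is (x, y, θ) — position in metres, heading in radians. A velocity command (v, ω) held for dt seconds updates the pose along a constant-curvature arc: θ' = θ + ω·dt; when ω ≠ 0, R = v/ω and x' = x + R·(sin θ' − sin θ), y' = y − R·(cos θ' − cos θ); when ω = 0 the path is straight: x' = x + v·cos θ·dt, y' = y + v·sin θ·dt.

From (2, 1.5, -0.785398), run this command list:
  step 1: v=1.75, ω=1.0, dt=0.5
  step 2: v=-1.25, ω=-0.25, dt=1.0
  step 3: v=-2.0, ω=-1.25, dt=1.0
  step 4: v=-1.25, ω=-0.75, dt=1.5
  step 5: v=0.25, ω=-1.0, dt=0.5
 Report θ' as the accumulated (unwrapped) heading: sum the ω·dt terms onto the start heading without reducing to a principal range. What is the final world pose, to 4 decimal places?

(1.9774, 4.5422, -3.4104)

step 1: θ'=-0.2854 (R=1.7500) → pose (2.7447, 1.0582, -0.2854)
step 2: θ'=-0.5354 (R=5.0000) → pose (1.6015, 1.5556, -0.5354)
step 3: θ'=-1.7854 (R=1.6000) → pose (0.8545, 3.2725, -1.7854)
step 4: θ'=-2.9104 (R=1.6667) → pose (2.1011, 4.5399, -2.9104)
step 5: θ'=-3.4104 (R=-0.2500) → pose (1.9774, 4.5422, -3.4104)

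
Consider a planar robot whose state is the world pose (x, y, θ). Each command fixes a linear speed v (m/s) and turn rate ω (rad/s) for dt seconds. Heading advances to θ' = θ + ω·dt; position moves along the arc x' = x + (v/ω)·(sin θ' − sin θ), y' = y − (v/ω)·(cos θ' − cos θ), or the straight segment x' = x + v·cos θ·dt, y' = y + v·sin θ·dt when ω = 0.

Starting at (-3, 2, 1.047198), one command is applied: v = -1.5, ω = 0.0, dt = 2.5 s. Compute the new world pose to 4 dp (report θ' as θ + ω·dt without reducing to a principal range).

(-4.8750, -1.2476, 1.0472)

θ' = 1.0472 + 0.0·2.5 = 1.0472
ω = 0 → straight: x' = -3 + -1.5·cos(1.0472)·2.5 = -4.8750
y' = 2 + -1.5·sin(1.0472)·2.5 = -1.2476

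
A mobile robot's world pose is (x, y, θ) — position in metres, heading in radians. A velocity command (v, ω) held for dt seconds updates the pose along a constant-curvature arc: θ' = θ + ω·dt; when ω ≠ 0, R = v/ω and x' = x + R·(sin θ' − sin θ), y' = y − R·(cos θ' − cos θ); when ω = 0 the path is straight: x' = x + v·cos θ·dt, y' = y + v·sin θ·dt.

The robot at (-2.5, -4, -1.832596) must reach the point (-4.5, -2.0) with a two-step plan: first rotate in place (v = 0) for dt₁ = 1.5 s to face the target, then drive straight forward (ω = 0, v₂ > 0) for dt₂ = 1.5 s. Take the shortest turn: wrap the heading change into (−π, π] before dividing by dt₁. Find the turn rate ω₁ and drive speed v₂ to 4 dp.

heading to target = atan2(-2−-4, -4.5−-2.5) = 2.3562
Δθ = wrap(2.3562 − -1.8326) = -2.0944; ω₁ = Δθ/dt₁ = -1.3963
distance = √((-4.5−-2.5)² + (-2−-4)²) = 2.8284; v₂ = distance/dt₂ = 1.8856

ω₁ = -1.3963, v₂ = 1.8856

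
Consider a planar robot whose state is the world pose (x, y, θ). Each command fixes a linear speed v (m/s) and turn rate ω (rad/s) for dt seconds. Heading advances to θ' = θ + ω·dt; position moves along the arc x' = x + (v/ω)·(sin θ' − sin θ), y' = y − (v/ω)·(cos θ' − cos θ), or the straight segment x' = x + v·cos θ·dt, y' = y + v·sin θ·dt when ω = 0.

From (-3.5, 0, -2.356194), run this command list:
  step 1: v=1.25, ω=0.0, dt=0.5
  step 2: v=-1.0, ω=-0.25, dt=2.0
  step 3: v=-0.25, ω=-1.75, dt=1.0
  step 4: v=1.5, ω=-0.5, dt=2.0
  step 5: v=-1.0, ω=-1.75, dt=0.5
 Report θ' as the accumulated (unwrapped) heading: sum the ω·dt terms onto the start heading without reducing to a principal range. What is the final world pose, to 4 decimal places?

step 1: θ'=-2.3562 (straight) → pose (-3.9419, -0.4419, -2.3562)
step 2: θ'=-2.8562 (R=4.0000) → pose (-2.2397, 0.5678, -2.8562)
step 3: θ'=-4.6062 (R=0.1429) → pose (-2.0574, 0.4459, -4.6062)
step 4: θ'=-5.6062 (R=-3.0000) → pose (-0.9537, 3.1023, -5.6062)
step 5: θ'=-6.4812 (R=0.5714) → pose (-1.4240, 2.9874, -6.4812)

(-1.4240, 2.9874, -6.4812)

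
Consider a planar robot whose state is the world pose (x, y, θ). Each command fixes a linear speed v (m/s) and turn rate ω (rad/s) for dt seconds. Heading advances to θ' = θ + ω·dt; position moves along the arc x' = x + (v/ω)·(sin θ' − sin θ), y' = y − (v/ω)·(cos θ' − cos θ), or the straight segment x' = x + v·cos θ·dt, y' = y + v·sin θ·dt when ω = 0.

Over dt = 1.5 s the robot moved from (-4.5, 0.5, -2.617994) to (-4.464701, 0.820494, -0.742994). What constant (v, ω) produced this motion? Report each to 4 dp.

v = -0.2500, ω = 1.2500

Δθ = -0.742994 − -2.617994 = 1.875000
ω = Δθ/dt = 1.875000/1.5 = 1.2500
R = −Δy/(cos θ' − cos θ) = -0.2000
v = R·ω = -0.2000·1.2500 = -0.2500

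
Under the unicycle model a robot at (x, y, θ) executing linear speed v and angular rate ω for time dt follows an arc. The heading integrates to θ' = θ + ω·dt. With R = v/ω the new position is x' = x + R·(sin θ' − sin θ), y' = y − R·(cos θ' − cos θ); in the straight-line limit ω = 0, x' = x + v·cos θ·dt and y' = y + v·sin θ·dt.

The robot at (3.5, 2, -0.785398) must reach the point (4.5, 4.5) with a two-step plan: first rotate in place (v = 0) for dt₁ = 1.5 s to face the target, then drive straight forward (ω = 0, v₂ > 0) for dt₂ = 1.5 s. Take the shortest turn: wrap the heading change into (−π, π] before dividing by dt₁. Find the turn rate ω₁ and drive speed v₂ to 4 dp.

heading to target = atan2(4.5−2, 4.5−3.5) = 1.1903
Δθ = wrap(1.1903 − -0.7854) = 1.9757; ω₁ = Δθ/dt₁ = 1.3171
distance = √((4.5−3.5)² + (4.5−2)²) = 2.6926; v₂ = distance/dt₂ = 1.7951

ω₁ = 1.3171, v₂ = 1.7951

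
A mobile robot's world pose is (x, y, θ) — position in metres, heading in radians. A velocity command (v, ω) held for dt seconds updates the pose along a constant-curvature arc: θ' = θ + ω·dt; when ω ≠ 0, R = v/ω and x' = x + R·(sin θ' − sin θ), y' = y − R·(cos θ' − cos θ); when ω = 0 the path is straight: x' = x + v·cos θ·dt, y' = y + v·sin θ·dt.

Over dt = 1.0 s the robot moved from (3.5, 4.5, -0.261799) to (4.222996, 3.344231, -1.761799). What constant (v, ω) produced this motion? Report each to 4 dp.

Δθ = -1.761799 − -0.261799 = -1.500000
ω = Δθ/dt = -1.500000/1.0 = -1.5000
R = −Δy/(cos θ' − cos θ) = -1.0000
v = R·ω = -1.0000·-1.5000 = 1.5000

v = 1.5000, ω = -1.5000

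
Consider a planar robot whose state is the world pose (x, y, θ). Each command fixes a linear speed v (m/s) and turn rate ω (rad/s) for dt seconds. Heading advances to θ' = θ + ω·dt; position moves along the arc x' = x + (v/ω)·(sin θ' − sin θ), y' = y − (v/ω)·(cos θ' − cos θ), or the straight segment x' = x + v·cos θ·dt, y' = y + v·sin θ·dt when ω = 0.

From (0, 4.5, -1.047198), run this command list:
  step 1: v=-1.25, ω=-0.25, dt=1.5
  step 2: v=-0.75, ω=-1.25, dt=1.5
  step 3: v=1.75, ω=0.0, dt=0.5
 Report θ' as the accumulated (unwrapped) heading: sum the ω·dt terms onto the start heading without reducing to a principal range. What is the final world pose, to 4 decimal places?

(-0.7928, 7.0769, -3.2972)

step 1: θ'=-1.4222 (R=5.0000) → pose (-0.6148, 6.2597, -1.4222)
step 2: θ'=-3.2972 (R=0.6000) → pose (0.0716, 6.9413, -3.2972)
step 3: θ'=-3.2972 (straight) → pose (-0.7928, 7.0769, -3.2972)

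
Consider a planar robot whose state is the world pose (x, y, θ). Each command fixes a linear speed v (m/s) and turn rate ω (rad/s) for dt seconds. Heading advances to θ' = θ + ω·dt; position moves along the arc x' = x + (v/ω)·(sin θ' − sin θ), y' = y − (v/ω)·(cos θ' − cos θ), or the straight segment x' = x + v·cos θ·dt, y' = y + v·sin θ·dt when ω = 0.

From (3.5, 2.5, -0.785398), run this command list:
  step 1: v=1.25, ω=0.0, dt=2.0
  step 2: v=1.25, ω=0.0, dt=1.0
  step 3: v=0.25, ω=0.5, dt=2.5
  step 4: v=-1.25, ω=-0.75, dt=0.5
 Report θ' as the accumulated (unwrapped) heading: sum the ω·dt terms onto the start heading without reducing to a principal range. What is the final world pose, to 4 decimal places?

(6.1316, -0.4151, 0.0896)

step 1: θ'=-0.7854 (straight) → pose (5.2678, 0.7322, -0.7854)
step 2: θ'=-0.7854 (straight) → pose (6.1517, -0.1516, -0.7854)
step 3: θ'=0.4646 (R=0.5000) → pose (6.7292, -0.2451, 0.4646)
step 4: θ'=0.0896 (R=1.6667) → pose (6.1316, -0.4151, 0.0896)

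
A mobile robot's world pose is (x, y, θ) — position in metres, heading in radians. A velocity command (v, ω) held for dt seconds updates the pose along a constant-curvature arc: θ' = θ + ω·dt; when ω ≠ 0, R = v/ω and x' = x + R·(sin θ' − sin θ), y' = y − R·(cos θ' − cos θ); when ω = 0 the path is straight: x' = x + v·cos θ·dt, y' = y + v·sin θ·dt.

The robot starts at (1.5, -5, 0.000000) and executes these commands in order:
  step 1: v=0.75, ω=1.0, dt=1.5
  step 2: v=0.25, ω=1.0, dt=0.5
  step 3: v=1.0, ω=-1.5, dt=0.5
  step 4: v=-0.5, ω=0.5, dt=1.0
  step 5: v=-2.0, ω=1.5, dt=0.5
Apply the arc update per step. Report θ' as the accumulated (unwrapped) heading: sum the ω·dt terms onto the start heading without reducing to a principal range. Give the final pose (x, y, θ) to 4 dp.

(2.6786, -5.0178, 2.5000)

step 1: θ'=1.5000 (R=0.7500) → pose (2.2481, -4.3031, 1.5000)
step 2: θ'=2.0000 (R=0.2500) → pose (2.2261, -4.1813, 2.0000)
step 3: θ'=1.2500 (R=-0.6667) → pose (2.1996, -3.6937, 1.2500)
step 4: θ'=1.7500 (R=-1.0000) → pose (2.1646, -4.1873, 1.7500)
step 5: θ'=2.5000 (R=-1.3333) → pose (2.6786, -5.0178, 2.5000)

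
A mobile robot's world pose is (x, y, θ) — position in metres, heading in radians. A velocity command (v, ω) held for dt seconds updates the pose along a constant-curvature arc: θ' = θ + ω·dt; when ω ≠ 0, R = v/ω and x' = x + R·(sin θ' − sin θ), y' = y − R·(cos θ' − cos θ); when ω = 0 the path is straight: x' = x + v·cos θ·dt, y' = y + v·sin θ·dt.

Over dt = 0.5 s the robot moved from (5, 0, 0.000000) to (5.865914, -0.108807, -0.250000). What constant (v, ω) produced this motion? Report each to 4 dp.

v = 1.7500, ω = -0.5000

Δθ = -0.250000 − 0.000000 = -0.250000
ω = Δθ/dt = -0.250000/0.5 = -0.5000
R = Δx/(sin θ' − sin θ) = -3.5000
v = R·ω = -3.5000·-0.5000 = 1.7500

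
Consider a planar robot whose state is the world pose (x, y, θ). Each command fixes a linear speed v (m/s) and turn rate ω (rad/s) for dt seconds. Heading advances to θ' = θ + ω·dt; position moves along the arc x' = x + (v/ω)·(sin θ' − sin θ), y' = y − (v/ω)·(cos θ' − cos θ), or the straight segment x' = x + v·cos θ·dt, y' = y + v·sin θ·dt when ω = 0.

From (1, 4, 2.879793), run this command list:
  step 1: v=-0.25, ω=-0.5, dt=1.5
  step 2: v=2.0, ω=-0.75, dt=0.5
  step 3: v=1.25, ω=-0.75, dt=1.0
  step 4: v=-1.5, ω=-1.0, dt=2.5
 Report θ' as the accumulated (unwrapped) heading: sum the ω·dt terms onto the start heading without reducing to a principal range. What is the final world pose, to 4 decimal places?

(-1.5964, 6.5984, -1.4952)

step 1: θ'=2.1298 (R=0.5000) → pose (1.2945, 3.7822, 2.1298)
step 2: θ'=1.7548 (R=-2.6667) → pose (0.9336, 4.7085, 1.7548)
step 3: θ'=1.0048 (R=-1.6667) → pose (1.1654, 5.9072, 1.0048)
step 4: θ'=-1.4952 (R=1.5000) → pose (-1.5964, 6.5984, -1.4952)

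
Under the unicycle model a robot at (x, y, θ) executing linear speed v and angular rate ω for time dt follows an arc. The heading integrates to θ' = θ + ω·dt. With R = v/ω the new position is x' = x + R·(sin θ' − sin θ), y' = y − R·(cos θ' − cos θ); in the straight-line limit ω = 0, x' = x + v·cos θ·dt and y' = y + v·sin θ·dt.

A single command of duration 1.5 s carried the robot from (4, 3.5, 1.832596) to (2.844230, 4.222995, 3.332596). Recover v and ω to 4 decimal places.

Δθ = 3.332596 − 1.832596 = 1.500000
ω = Δθ/dt = 1.500000/1.5 = 1.0000
R = Δx/(sin θ' − sin θ) = 1.0000
v = R·ω = 1.0000·1.0000 = 1.0000

v = 1.0000, ω = 1.0000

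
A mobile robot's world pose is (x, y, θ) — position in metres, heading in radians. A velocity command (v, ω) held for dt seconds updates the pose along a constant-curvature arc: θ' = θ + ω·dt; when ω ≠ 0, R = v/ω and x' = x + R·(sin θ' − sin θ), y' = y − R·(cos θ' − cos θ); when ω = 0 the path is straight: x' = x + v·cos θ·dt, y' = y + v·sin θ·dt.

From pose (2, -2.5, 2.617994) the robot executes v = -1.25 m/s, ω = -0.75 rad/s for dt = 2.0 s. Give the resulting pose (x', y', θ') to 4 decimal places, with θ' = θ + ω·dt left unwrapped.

θ' = 2.6180 + -0.75·2.0 = 1.1180
R = v/ω = -1.25/-0.75 = 1.6667
x' = 2 + 1.6667·(sin 1.1180 − sin 2.6180) = 2.6654
y' = -2.5 − 1.6667·(cos 1.1180 − cos 2.6180) = -4.6725

(2.6654, -4.6725, 1.1180)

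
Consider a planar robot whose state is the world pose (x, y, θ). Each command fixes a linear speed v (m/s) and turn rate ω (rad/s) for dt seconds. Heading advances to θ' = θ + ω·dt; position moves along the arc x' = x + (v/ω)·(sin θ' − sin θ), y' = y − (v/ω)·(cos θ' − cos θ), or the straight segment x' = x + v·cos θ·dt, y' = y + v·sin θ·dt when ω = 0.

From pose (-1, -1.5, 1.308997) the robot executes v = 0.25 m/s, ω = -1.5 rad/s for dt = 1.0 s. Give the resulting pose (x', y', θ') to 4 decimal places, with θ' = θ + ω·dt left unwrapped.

θ' = 1.3090 + -1.5·1.0 = -0.1910
R = v/ω = 0.25/-1.5 = -0.1667
x' = -1 + -0.1667·(sin -0.1910 − sin 1.3090) = -0.8074
y' = -1.5 − -0.1667·(cos -0.1910 − cos 1.3090) = -1.3795

(-0.8074, -1.3795, -0.1910)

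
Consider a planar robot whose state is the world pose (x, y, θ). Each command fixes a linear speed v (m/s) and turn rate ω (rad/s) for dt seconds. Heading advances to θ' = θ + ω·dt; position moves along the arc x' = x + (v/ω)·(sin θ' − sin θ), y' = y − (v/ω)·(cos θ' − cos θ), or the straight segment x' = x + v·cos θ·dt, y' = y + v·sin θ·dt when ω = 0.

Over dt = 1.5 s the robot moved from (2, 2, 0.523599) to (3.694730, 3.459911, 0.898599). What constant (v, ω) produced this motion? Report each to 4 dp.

v = 1.5000, ω = 0.2500

Δθ = 0.898599 − 0.523599 = 0.375000
ω = Δθ/dt = 0.375000/1.5 = 0.2500
R = Δx/(sin θ' − sin θ) = 6.0000
v = R·ω = 6.0000·0.2500 = 1.5000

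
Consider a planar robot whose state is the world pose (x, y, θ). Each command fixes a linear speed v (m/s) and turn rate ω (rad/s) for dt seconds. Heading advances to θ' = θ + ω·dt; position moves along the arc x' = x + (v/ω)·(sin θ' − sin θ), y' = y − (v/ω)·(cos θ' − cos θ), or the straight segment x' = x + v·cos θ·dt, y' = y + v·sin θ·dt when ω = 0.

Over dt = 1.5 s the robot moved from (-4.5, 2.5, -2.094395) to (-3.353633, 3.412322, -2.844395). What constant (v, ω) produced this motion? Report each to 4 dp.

Δθ = -2.844395 − -2.094395 = -0.750000
ω = Δθ/dt = -0.750000/1.5 = -0.5000
R = Δx/(sin θ' − sin θ) = 2.0000
v = R·ω = 2.0000·-0.5000 = -1.0000

v = -1.0000, ω = -0.5000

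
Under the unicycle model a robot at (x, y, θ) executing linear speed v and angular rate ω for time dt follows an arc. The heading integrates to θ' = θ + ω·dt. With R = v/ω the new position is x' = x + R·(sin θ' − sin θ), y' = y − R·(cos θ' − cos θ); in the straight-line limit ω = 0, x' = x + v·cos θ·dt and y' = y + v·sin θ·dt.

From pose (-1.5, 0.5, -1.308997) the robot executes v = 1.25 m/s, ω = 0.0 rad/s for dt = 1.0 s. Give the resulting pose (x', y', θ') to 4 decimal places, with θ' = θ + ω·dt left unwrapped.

θ' = -1.3090 + 0.0·1.0 = -1.3090
ω = 0 → straight: x' = -1.5 + 1.25·cos(-1.3090)·1.0 = -1.1765
y' = 0.5 + 1.25·sin(-1.3090)·1.0 = -0.7074

(-1.1765, -0.7074, -1.3090)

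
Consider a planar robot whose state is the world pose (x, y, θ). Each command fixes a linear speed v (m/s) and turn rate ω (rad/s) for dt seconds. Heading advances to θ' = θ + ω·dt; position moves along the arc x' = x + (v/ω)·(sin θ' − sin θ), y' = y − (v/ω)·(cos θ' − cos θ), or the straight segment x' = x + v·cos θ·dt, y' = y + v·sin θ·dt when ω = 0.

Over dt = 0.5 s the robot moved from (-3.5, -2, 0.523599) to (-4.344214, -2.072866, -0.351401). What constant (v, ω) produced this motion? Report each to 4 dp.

Δθ = -0.351401 − 0.523599 = -0.875000
ω = Δθ/dt = -0.875000/0.5 = -1.7500
R = Δx/(sin θ' − sin θ) = 1.0000
v = R·ω = 1.0000·-1.7500 = -1.7500

v = -1.7500, ω = -1.7500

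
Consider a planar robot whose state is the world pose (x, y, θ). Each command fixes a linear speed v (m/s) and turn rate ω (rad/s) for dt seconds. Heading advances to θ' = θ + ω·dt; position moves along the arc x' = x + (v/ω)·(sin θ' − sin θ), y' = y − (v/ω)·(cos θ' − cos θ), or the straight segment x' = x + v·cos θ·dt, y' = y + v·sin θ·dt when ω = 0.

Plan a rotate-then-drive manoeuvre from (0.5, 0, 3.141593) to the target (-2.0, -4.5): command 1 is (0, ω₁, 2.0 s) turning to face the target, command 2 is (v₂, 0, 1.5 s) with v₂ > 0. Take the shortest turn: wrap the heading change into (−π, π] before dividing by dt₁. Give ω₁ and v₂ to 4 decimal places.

ω₁ = 0.5318, v₂ = 3.4319

heading to target = atan2(-4.5−0, -2−0.5) = -2.0779
Δθ = wrap(-2.0779 − 3.1416) = 1.0637; ω₁ = Δθ/dt₁ = 0.5318
distance = √((-2−0.5)² + (-4.5−0)²) = 5.1478; v₂ = distance/dt₂ = 3.4319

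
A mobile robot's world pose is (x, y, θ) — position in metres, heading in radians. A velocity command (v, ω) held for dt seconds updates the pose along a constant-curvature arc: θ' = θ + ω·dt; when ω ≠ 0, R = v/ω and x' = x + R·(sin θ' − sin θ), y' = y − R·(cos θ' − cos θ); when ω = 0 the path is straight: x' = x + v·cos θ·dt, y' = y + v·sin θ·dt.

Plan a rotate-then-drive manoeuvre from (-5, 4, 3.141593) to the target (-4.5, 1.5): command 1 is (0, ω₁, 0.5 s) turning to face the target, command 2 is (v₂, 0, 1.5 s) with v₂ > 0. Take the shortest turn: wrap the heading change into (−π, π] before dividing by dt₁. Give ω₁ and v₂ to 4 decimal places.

ω₁ = 3.5364, v₂ = 1.6997

heading to target = atan2(1.5−4, -4.5−-5) = -1.3734
Δθ = wrap(-1.3734 − 3.1416) = 1.7682; ω₁ = Δθ/dt₁ = 3.5364
distance = √((-4.5−-5)² + (1.5−4)²) = 2.5495; v₂ = distance/dt₂ = 1.6997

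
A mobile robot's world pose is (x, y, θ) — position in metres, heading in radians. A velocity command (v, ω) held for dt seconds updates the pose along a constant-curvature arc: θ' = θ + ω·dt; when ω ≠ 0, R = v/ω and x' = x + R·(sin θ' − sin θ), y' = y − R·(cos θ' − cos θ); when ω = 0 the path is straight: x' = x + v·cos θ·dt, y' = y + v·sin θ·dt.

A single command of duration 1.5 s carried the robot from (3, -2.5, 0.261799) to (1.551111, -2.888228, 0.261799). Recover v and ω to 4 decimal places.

Δθ = 0.261799 − 0.261799 = 0.000000
ω = Δθ/dt = 0.000000/1.5 = 0.0000
ω = 0 → v = (Δx·cos θ + Δy·sin θ)/dt = -1.0000

v = -1.0000, ω = 0.0000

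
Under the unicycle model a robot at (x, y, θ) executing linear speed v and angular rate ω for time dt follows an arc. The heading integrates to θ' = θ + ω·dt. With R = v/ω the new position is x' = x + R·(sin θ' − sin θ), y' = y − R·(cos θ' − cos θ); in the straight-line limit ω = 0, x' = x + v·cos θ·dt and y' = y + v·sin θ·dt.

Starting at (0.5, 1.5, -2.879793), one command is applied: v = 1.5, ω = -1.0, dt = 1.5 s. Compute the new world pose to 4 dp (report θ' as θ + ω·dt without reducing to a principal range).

θ' = -2.8798 + -1.0·1.5 = -4.3798
R = v/ω = 1.5/-1.0 = -1.5000
x' = 0.5 + -1.5000·(sin -4.3798 − sin -2.8798) = -1.3060
y' = 1.5 − -1.5000·(cos -4.3798 − cos -2.8798) = 2.4591

(-1.3060, 2.4591, -4.3798)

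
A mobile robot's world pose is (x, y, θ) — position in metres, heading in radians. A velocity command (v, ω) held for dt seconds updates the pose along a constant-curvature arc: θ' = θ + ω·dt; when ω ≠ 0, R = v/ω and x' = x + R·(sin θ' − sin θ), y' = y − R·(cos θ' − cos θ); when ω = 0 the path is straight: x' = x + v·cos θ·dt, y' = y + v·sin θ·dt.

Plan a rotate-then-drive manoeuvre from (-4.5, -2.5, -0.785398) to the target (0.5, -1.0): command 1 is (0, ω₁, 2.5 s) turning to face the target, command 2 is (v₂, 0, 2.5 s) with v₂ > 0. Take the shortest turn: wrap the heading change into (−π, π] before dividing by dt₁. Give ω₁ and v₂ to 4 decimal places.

heading to target = atan2(-1−-2.5, 0.5−-4.5) = 0.2915
Δθ = wrap(0.2915 − -0.7854) = 1.0769; ω₁ = Δθ/dt₁ = 0.4307
distance = √((0.5−-4.5)² + (-1−-2.5)²) = 5.2202; v₂ = distance/dt₂ = 2.0881

ω₁ = 0.4307, v₂ = 2.0881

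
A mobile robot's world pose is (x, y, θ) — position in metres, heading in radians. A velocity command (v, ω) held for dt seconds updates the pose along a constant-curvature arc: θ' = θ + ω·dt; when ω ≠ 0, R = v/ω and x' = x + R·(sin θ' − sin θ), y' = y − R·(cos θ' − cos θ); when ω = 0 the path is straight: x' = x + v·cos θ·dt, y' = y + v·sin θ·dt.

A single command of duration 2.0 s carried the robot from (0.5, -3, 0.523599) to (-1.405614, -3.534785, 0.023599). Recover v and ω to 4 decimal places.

v = -1.0000, ω = -0.2500

Δθ = 0.023599 − 0.523599 = -0.500000
ω = Δθ/dt = -0.500000/2.0 = -0.2500
R = Δx/(sin θ' − sin θ) = 4.0000
v = R·ω = 4.0000·-0.2500 = -1.0000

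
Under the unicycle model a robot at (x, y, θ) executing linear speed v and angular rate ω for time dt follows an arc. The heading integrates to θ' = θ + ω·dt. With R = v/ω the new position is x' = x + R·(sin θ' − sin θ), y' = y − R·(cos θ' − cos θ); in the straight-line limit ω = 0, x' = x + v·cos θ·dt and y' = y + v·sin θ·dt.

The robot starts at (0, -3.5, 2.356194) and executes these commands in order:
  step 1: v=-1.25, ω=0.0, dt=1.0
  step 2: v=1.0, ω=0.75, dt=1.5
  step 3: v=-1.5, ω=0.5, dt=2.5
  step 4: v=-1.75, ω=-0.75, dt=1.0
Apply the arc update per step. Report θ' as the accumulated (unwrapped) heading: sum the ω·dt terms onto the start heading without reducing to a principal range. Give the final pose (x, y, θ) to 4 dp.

step 1: θ'=2.3562 (straight) → pose (0.8839, -4.3839, 2.3562)
step 2: θ'=3.4812 (R=1.3333) → pose (-0.5031, -4.0695, 3.4812)
step 3: θ'=4.7312 (R=-3.0000) → pose (1.4971, -1.1844, 4.7312)
step 4: θ'=3.9812 (R=2.3333) → pose (2.0931, 0.4175, 3.9812)

(2.0931, 0.4175, 3.9812)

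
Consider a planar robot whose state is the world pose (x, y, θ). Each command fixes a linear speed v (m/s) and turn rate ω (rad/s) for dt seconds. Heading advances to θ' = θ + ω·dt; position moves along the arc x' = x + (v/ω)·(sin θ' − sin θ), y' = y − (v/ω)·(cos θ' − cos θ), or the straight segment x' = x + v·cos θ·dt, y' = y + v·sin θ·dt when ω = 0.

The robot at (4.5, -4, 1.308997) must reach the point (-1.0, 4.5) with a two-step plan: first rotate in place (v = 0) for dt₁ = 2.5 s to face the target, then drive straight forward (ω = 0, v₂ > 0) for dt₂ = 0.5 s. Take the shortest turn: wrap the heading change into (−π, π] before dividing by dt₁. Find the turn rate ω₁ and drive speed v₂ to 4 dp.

heading to target = atan2(4.5−-4, -1−4.5) = 2.1451
Δθ = wrap(2.1451 − 1.3090) = 0.8361; ω₁ = Δθ/dt₁ = 0.3344
distance = √((-1−4.5)² + (4.5−-4)²) = 10.1242; v₂ = distance/dt₂ = 20.2485

ω₁ = 0.3344, v₂ = 20.2485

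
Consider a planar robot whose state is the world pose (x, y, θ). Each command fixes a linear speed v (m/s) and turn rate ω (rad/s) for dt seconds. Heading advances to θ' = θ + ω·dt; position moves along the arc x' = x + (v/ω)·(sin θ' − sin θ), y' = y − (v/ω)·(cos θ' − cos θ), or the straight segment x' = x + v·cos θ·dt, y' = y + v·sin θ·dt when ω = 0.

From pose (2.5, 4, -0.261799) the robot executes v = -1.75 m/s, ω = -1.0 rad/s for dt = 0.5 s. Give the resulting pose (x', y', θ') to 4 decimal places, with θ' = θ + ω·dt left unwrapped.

θ' = -0.2618 + -1.0·0.5 = -0.7618
R = v/ω = -1.75/-1.0 = 1.7500
x' = 2.5 + 1.7500·(sin -0.7618 − sin -0.2618) = 1.7450
y' = 4 − 1.7500·(cos -0.7618 − cos -0.2618) = 4.4241

(1.7450, 4.4241, -0.7618)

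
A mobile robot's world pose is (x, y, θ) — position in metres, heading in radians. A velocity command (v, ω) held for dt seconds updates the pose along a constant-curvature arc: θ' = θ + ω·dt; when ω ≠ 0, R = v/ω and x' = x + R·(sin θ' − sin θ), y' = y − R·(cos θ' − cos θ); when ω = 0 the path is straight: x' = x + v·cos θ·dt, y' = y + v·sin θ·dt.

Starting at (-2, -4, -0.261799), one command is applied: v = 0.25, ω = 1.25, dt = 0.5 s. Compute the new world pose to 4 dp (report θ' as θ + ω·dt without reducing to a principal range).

(-1.8772, -3.9938, 0.3632)

θ' = -0.2618 + 1.25·0.5 = 0.3632
R = v/ω = 0.25/1.25 = 0.2000
x' = -2 + 0.2000·(sin 0.3632 − sin -0.2618) = -1.8772
y' = -4 − 0.2000·(cos 0.3632 − cos -0.2618) = -3.9938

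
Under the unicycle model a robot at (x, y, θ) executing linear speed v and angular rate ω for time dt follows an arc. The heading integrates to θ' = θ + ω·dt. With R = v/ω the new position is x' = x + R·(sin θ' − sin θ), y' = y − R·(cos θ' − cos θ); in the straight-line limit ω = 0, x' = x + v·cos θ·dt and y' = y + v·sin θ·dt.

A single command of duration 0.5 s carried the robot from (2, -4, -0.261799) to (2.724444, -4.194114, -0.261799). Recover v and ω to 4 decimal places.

Δθ = -0.261799 − -0.261799 = 0.000000
ω = Δθ/dt = 0.000000/0.5 = 0.0000
ω = 0 → v = (Δx·cos θ + Δy·sin θ)/dt = 1.5000

v = 1.5000, ω = 0.0000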